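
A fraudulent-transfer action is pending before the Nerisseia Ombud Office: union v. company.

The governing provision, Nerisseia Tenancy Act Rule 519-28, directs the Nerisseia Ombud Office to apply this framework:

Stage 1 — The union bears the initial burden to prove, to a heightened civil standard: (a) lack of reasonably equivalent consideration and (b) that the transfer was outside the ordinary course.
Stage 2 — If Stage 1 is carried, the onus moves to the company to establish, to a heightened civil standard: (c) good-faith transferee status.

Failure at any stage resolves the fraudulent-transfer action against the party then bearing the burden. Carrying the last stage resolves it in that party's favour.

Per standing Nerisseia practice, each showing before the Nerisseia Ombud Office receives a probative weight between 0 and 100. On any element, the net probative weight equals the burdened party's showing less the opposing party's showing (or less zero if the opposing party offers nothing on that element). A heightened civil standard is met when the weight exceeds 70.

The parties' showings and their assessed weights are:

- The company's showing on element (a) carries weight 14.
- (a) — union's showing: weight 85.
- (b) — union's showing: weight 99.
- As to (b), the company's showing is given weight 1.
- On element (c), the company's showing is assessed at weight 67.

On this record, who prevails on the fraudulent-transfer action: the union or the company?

Stage 1 (union, a heightened civil standard, weight exceeds 70): (a) net 85−14=71 > 70 — meets; (b) net 99−1=98 > 70 — meets.
  Stage 1 carried; the burden shifts to the company.
Stage 2 (company, a heightened civil standard, weight exceeds 70): (c) 67 ≤ 70 — fails.
  Stage 2 not carried; the company fails its burden.
So the union prevails.

union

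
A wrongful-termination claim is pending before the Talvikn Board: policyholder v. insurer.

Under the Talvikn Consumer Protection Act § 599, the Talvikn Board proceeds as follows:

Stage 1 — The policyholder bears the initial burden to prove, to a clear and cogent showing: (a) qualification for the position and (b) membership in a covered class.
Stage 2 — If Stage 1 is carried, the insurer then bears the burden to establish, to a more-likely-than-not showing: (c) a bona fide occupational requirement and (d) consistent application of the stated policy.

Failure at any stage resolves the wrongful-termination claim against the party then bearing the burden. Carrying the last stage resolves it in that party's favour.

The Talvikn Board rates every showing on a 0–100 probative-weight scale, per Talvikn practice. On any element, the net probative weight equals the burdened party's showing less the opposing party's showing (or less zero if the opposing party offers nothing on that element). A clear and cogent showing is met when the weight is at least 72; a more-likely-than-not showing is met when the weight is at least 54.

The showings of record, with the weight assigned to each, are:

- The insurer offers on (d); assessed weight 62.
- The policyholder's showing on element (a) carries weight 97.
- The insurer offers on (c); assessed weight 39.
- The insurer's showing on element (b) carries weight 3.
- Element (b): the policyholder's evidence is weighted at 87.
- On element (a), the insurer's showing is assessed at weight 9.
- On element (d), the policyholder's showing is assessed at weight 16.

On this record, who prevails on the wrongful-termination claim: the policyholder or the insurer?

policyholder

Stage 1 (policyholder, a clear and cogent showing, weight is at least 72): (a) net 97−9=88 ≥ 72 — meets; (b) net 87−3=84 ≥ 72 — meets.
  Stage 1 is satisfied; the onus moves to the insurer.
Stage 2 (insurer, a more-likely-than-not showing, weight is at least 54): (c) 39 < 54 — fails; (d) net 62−16=46 < 54 — fails.
  The insurer does not carry Stage 2.
The analysis ends at Stage 2; the policyholder prevails.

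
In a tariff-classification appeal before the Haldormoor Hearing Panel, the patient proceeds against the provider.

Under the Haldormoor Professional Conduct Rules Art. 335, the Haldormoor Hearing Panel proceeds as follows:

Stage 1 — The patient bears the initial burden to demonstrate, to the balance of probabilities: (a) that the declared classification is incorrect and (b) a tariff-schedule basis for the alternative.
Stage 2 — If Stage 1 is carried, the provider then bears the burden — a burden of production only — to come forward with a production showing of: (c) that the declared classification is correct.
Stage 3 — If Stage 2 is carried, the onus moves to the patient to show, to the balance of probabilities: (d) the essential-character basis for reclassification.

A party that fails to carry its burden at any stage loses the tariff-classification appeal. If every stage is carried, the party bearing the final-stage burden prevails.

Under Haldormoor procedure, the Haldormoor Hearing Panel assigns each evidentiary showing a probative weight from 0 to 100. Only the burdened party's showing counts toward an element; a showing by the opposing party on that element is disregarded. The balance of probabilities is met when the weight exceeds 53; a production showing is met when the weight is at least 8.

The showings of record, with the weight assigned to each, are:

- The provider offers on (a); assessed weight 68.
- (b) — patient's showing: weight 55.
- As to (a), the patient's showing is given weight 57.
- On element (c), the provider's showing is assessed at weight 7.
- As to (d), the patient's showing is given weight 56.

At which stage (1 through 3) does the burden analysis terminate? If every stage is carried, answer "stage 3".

Stage 1 — burden on patient; standard: the balance of probabilities (weight exceeds 53).
    (a): 57 (provider's 68 disregarded) > 53 [met]
    (b): 55 > 53 [met]
  All elements met. The burden passes to the provider.
Stage 2 — burden on provider; standard: a production showing (weight is at least 8).
    (c): 7 < 8 [not met]
  Not every element is met, so the provider fails to carry Stage 2.
The patient prevails.

stage 2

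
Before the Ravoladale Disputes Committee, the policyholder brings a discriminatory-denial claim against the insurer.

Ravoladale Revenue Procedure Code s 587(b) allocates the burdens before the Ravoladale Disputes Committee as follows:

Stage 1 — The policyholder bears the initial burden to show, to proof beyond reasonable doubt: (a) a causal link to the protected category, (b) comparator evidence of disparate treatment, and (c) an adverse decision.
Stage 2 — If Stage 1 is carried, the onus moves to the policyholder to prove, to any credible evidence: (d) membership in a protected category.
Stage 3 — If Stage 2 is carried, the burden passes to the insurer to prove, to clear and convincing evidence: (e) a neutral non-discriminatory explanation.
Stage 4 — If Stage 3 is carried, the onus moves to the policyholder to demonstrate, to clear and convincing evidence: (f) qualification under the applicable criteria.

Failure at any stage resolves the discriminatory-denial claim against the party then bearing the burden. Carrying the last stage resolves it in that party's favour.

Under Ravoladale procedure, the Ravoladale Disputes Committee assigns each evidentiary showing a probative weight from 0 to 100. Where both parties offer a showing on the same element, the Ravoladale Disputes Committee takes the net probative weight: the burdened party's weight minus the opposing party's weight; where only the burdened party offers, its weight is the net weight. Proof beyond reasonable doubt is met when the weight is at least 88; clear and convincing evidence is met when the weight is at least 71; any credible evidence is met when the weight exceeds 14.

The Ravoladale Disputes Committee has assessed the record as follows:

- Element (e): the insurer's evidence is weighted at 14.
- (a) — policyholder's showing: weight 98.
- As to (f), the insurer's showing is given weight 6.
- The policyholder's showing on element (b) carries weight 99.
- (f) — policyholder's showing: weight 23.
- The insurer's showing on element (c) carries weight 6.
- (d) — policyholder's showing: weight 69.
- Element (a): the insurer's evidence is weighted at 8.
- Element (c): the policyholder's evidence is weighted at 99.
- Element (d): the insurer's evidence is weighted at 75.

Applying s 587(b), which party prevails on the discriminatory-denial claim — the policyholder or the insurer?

insurer

At Stage 1 the policyholder must meet proof beyond reasonable doubt (weight is at least 88): on (a) the weight is 98 less the opposing 8 gives net 90, ≥ 88, so (a) meets the standard; on (b) the weight is 99, ≥ 88, so (b) meets the standard; on (c) the weight is 99 less the opposing 6 gives net 93, which does reach 88, so (c) meets the standard.
  Stage 1 carried; the burden remains with the policyholder.
At Stage 2 the policyholder must meet any credible evidence (weight exceeds 14): on (d) the weight is 69 less the opposing 75 gives net -6, ≤ 14, so (d) does not meet the standard.
  Not every element is met, so the policyholder fails to carry Stage 2.
The analysis ends at Stage 2; the insurer prevails.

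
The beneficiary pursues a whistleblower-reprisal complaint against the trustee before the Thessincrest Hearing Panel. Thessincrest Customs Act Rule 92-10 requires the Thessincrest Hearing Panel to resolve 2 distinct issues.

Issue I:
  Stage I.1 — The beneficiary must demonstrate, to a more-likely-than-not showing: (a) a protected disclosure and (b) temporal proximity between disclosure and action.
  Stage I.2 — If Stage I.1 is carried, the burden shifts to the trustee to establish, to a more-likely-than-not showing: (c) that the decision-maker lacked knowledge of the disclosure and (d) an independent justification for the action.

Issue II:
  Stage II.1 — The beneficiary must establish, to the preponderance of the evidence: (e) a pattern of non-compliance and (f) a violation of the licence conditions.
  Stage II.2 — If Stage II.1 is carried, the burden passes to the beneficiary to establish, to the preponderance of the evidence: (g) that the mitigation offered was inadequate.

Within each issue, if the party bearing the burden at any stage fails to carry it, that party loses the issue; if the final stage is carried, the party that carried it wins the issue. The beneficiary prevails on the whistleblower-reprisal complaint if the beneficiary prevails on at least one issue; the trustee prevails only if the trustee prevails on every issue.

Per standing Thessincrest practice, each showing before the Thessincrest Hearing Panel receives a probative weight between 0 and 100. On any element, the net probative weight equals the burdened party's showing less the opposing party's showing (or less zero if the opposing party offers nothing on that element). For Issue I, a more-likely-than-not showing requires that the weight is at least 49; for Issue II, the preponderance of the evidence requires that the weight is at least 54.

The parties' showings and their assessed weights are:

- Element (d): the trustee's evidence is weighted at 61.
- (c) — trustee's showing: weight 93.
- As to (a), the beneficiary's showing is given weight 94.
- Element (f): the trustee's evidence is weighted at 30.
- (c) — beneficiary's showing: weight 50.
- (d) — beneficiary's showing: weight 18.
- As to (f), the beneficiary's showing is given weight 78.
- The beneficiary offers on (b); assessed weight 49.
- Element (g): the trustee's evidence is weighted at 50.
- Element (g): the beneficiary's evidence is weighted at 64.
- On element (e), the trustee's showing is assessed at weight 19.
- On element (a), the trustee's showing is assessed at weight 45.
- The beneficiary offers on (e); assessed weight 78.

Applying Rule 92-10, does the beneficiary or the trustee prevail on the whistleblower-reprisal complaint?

— Issue I —
At Stage I.1 the beneficiary must meet a more-likely-than-not showing (weight is at least 49): on (a) the weight is 94 less the opposing 45 gives net 49, which does reach 49, so (a) meets the standard; on (b) the weight is 49, which does reach 49, so (b) meets the standard.
  Stage I.1 is satisfied; the onus moves to the trustee.
At Stage I.2 the trustee must meet a more-likely-than-not showing (weight is at least 49): on (c) the weight is 93 less the opposing 50 gives net 43, < 49, so (c) does not meet the standard; on (d) the weight is 61 less the opposing 18 gives net 43, which does not reach 49, so (d) does not meet the standard.
  Stage I.2 not carried; the trustee fails its burden.
So the beneficiary prevails on this issue.
— Issue II —
At Stage II.1 the beneficiary must meet the preponderance of the evidence (weight is at least 54): on (e) the weight is 78 less the opposing 19 gives net 59, ≥ 54, so (e) meets the standard; on (f) the weight is 78 less the opposing 30 gives net 48, which does not reach 54, so (f) does not meet the standard.
  The beneficiary does not carry Stage II.1.
The trustee prevails on this issue.
Per-issue: Issue I → beneficiary; Issue II → trustee. The beneficiary must prevail on at least one issue; overall, the beneficiary prevails.

beneficiary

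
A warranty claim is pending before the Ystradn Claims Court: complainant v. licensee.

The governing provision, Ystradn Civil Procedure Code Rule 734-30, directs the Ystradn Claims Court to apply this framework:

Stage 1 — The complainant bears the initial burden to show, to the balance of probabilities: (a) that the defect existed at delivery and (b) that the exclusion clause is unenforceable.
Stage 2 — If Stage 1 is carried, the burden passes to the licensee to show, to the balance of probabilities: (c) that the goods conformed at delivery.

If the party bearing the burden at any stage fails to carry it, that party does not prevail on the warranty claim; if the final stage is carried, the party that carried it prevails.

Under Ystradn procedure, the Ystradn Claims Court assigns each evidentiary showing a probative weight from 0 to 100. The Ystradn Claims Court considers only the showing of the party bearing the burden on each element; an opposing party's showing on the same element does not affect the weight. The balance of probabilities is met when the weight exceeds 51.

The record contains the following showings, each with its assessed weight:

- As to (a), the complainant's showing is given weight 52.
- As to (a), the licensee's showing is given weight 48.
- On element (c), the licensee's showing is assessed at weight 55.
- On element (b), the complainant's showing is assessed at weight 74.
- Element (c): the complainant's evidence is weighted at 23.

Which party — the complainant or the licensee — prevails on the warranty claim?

Stage 1 (complainant, the balance of probabilities, weight exceeds 51): (a) 52 (licensee's 48 disregarded) > 51 — meets; (b) 74 > 51 — meets.
  All elements met. The burden passes to the licensee.
Stage 2 (licensee, the balance of probabilities, weight exceeds 51): (c) 55 (complainant's 23 disregarded) > 51 — meets.
  All elements met at the final stage.
With every stage satisfied, the licensee prevails.

licensee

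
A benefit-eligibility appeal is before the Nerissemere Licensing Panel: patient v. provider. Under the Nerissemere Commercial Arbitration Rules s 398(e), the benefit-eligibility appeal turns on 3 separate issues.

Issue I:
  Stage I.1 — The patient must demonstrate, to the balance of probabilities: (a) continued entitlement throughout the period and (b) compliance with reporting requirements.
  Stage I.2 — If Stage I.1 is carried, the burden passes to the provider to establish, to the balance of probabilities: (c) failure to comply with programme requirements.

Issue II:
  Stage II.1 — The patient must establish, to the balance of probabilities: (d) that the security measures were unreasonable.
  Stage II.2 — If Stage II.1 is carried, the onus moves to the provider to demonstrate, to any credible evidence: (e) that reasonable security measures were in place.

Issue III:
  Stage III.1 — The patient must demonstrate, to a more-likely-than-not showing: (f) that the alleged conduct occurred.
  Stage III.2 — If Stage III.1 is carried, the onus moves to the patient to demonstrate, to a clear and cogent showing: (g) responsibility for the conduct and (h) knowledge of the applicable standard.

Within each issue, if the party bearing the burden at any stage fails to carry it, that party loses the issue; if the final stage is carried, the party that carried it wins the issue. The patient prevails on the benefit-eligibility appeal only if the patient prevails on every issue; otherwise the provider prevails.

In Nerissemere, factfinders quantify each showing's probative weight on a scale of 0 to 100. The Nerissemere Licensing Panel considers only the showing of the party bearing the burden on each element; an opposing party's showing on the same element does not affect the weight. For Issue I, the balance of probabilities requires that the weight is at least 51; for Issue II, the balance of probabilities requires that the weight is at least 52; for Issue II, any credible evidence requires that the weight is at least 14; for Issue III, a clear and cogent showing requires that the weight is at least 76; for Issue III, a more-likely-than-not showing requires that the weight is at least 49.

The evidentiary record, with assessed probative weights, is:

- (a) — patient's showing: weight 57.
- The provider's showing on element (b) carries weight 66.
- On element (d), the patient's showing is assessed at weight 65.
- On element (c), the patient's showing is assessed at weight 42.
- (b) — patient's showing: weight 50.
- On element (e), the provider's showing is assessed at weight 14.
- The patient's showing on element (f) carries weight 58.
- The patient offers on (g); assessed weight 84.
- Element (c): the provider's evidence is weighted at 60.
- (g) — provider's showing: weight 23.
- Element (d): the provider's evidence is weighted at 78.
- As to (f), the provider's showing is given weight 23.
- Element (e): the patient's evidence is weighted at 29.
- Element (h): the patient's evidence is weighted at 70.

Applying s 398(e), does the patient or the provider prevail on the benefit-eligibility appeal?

provider

— Issue I —
Stage I.1 (patient, the balance of probabilities, weight is at least 51): (a) 57 ≥ 51 — meets; (b) 50 (provider's 66 disregarded) < 51 — fails.
  Not every element is met, so the patient fails to carry Stage I.1.
So the provider prevails on this issue.
— Issue II —
Stage II.1 — burden on patient; standard: the balance of probabilities (weight is at least 52).
    (d): 65 (provider's 78 disregarded) ≥ 52 [met]
  The patient carries Stage II.1; the provider now bears the burden.
Stage II.2 — burden on provider; standard: any credible evidence (weight is at least 14).
    (e): 14 (patient's 29 disregarded) ≥ 14 [met]
  Stage II.2 carried; the final stage is satisfied.
Every stage carried; the provider prevails on this issue.
— Issue III —
Stage III.1 — burden on patient; standard: a more-likely-than-not showing (weight is at least 49).
    (f): 58 (provider's 23 disregarded) ≥ 49 [met]
  All elements met. The patient retains the burden for Stage III.2.
Stage III.2 — burden on patient; standard: a clear and cogent showing (weight is at least 76).
    (g): 84 (provider's 23 disregarded) ≥ 76 [met]
    (h): 70 < 76 [not met]
  Not every element is met, so the patient fails to carry Stage III.2.
The provider prevails on this issue.
Per-issue: Issue I → provider; Issue II → provider; Issue III → provider. The patient must prevail on every issue; overall, the provider prevails.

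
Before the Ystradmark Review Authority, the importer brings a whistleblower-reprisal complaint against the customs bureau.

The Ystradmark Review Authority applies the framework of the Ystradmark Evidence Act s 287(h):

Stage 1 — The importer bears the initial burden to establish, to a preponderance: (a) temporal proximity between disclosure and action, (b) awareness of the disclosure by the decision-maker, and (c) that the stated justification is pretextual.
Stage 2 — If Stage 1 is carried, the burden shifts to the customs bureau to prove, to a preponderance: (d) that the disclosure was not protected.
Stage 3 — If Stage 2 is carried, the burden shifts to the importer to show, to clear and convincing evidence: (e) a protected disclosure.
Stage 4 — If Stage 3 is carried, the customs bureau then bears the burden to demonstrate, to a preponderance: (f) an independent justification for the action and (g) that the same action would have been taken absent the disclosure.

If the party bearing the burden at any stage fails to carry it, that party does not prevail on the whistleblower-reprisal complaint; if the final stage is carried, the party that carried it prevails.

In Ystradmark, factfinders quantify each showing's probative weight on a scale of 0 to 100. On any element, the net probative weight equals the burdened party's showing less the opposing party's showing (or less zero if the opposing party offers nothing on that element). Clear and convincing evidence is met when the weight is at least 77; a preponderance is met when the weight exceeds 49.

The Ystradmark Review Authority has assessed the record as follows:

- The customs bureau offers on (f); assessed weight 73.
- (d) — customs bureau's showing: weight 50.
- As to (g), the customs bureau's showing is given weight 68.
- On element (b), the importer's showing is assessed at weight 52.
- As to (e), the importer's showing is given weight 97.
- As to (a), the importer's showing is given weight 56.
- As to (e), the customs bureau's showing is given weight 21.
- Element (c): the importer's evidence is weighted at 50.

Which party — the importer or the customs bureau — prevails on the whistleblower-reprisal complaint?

Stage 1 — burden on importer; standard: a preponderance (weight exceeds 49).
    (a): 56 > 49 [met]
    (b): 52 > 49 [met]
    (c): 50 > 49 [met]
  Stage 1 is satisfied; the onus moves to the customs bureau.
Stage 2 — burden on customs bureau; standard: a preponderance (weight exceeds 49).
    (d): 50 > 49 [met]
  Stage 2 is satisfied; the onus moves to the importer.
Stage 3 — burden on importer; standard: clear and convincing evidence (weight is at least 77).
    (e): 97 − 21 = 76 < 77 [not met]
  Not every element is met, so the importer fails to carry Stage 3.
So the customs bureau prevails.

customs bureau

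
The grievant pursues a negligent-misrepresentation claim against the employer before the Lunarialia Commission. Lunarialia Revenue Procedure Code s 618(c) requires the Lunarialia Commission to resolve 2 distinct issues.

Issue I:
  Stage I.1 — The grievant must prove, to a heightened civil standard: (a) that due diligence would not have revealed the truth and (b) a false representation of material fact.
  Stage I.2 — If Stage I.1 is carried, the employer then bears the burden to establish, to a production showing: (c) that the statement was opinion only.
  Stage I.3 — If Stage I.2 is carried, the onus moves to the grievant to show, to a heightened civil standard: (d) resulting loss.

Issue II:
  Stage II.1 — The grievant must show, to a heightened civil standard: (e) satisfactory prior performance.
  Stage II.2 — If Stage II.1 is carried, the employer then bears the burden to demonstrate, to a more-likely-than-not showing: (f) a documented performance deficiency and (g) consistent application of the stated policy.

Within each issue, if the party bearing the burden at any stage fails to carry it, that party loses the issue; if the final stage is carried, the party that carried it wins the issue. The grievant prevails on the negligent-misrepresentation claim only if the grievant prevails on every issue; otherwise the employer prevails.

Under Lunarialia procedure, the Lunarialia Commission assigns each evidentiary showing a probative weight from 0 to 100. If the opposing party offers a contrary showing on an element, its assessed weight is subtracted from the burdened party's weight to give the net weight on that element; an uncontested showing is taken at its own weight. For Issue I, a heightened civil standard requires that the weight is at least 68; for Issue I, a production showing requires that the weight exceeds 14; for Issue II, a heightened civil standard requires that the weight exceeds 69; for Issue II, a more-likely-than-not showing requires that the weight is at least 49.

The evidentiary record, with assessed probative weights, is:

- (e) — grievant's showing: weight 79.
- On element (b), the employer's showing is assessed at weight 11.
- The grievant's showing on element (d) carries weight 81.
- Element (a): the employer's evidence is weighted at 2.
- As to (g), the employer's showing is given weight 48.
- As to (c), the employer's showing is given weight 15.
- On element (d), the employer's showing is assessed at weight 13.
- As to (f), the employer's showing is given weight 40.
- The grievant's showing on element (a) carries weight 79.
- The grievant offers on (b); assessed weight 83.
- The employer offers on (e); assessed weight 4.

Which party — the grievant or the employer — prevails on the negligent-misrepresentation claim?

grievant

— Issue I —
Stage I.1 (grievant, a heightened civil standard, weight is at least 68): (a) net 79−2=77 ≥ 68 — meets; (b) net 83−11=72 ≥ 68 — meets.
  Stage I.1 is satisfied; the onus moves to the employer.
Stage I.2 (employer, a production showing, weight exceeds 14): (c) 15 > 14 — meets.
  Stage I.2 is satisfied; the onus moves to the grievant.
Stage I.3 (grievant, a heightened civil standard, weight is at least 68): (d) net 81−13=68 ≥ 68 — meets.
  The grievant carries the last stage.
With every stage satisfied, the grievant prevails on this issue.
— Issue II —
Stage II.1 — burden on grievant; standard: a heightened civil standard (weight exceeds 69).
    (e): 79 − 4 = 75 > 69 [met]
  Stage II.1 is satisfied; the onus moves to the employer.
Stage II.2 — burden on employer; standard: a more-likely-than-not showing (weight is at least 49).
    (f): 40 < 49 [not met]
    (g): 48 < 49 [not met]
  Not every element is met, so the employer fails to carry Stage II.2.
So the grievant prevails on this issue.
Per-issue: Issue I → grievant; Issue II → grievant. The grievant must prevail on every issue; overall, the grievant prevails.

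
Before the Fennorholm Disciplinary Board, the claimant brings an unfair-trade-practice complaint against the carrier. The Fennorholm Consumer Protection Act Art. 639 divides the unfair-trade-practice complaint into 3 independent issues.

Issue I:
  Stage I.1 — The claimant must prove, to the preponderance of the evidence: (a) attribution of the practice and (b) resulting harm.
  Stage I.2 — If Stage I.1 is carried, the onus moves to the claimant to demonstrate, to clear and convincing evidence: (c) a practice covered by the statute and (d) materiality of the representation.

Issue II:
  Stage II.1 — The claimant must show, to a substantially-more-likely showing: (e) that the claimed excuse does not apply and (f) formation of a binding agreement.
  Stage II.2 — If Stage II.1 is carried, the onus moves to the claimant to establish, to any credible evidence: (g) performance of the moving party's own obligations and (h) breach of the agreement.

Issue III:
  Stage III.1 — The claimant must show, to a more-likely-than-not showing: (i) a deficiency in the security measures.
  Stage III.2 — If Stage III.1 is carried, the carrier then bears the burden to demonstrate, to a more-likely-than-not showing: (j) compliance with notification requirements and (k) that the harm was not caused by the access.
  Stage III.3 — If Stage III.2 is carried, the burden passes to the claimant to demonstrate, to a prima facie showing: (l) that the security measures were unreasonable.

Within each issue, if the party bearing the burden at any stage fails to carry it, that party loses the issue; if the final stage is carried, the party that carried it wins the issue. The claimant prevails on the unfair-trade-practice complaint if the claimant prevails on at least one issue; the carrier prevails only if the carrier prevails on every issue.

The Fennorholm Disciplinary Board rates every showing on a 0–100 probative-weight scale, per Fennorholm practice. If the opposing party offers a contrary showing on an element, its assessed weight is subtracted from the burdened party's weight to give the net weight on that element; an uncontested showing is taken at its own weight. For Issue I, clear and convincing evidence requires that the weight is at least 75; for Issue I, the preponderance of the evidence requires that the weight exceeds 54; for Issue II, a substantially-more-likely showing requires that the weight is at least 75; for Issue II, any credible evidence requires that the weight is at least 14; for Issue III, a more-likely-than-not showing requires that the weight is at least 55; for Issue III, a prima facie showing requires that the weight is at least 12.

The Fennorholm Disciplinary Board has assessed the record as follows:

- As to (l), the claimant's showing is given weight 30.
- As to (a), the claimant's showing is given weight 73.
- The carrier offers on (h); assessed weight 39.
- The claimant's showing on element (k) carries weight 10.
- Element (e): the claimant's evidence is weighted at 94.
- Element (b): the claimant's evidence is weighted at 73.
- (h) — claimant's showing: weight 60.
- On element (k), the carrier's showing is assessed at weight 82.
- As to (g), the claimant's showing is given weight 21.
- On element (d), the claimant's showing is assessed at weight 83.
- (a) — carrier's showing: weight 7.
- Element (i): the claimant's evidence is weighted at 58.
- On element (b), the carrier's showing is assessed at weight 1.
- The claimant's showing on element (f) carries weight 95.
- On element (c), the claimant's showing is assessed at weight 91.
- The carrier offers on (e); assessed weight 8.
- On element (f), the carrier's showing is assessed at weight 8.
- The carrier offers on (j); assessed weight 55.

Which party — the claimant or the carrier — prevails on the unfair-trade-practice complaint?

claimant

— Issue I —
At Stage I.1 the claimant must meet the preponderance of the evidence (weight exceeds 54): on (a) the weight is 73 less the opposing 7 gives net 66, which does exceed 54, so (a) meets the standard; on (b) the weight is 73 less the opposing 1 gives net 72, which does exceed 54, so (b) meets the standard.
  All elements met. The claimant retains the burden for Stage I.2.
At Stage I.2 the claimant must meet clear and convincing evidence (weight is at least 75): on (c) the weight is 91, which does reach 75, so (c) meets the standard; on (d) the weight is 83, ≥ 75, so (d) meets the standard.
  All elements met at the final stage.
All stages carried — the claimant prevails on this issue.
— Issue II —
Stage II.1 (claimant, a substantially-more-likely showing, weight is at least 75): (e) net 94−8=86 ≥ 75 — meets; (f) net 95−8=87 ≥ 75 — meets.
  All elements met. The claimant retains the burden for Stage II.2.
Stage II.2 (claimant, any credible evidence, weight is at least 14): (g) 21 ≥ 14 — meets; (h) net 60−39=21 ≥ 14 — meets.
  Stage II.2 carried; the final stage is satisfied.
Every stage carried; the claimant prevails on this issue.
— Issue III —
At Stage III.1 the claimant must meet a more-likely-than-not showing (weight is at least 55): on (i) the weight is 58, which does reach 55, so (i) meets the standard.
  The claimant carries Stage III.1; the carrier now bears the burden.
At Stage III.2 the carrier must meet a more-likely-than-not showing (weight is at least 55): on (j) the weight is 55, ≥ 55, so (j) meets the standard; on (k) the weight is 82 less the opposing 10 gives net 72, which does reach 55, so (k) meets the standard.
  Stage III.2 is satisfied; the onus moves to the claimant.
At Stage III.3 the claimant must meet a prima facie showing (weight is at least 12): on (l) the weight is 30, ≥ 12, so (l) meets the standard.
  All elements met at the final stage.
All stages carried — the claimant prevails on this issue.
Per-issue: Issue I → claimant; Issue II → claimant; Issue III → claimant. The claimant must prevail on at least one issue; overall, the claimant prevails.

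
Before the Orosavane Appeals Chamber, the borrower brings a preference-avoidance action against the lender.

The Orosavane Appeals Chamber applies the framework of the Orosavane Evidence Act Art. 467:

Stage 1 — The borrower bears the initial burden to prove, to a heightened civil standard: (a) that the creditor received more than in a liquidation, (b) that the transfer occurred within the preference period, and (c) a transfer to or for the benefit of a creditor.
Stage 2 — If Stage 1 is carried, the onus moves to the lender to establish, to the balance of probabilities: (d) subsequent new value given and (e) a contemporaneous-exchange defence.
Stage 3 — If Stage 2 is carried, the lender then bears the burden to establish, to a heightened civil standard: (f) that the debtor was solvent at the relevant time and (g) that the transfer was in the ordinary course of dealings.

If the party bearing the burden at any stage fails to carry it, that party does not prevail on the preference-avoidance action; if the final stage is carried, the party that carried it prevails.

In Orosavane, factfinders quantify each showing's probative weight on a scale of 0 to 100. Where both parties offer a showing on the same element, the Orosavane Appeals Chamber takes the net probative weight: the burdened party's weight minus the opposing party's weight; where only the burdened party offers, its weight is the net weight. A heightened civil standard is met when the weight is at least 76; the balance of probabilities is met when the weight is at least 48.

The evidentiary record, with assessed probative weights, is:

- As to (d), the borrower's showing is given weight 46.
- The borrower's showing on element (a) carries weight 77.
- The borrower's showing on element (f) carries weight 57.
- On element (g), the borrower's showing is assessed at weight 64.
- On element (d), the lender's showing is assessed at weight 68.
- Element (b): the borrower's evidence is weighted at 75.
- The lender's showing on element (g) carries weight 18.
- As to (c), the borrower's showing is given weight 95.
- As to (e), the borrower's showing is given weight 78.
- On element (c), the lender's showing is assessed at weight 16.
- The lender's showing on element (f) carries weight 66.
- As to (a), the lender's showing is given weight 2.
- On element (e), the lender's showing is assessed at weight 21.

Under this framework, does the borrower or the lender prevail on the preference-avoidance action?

lender

Stage 1 — burden on borrower; standard: a heightened civil standard (weight is at least 76).
    (a): 77 − 2 = 75 < 76 [not met]
    (b): 75 < 76 [not met]
    (c): 95 − 16 = 79 ≥ 76 [met]
  Not every element is met, so the borrower fails to carry Stage 1.
The lender prevails.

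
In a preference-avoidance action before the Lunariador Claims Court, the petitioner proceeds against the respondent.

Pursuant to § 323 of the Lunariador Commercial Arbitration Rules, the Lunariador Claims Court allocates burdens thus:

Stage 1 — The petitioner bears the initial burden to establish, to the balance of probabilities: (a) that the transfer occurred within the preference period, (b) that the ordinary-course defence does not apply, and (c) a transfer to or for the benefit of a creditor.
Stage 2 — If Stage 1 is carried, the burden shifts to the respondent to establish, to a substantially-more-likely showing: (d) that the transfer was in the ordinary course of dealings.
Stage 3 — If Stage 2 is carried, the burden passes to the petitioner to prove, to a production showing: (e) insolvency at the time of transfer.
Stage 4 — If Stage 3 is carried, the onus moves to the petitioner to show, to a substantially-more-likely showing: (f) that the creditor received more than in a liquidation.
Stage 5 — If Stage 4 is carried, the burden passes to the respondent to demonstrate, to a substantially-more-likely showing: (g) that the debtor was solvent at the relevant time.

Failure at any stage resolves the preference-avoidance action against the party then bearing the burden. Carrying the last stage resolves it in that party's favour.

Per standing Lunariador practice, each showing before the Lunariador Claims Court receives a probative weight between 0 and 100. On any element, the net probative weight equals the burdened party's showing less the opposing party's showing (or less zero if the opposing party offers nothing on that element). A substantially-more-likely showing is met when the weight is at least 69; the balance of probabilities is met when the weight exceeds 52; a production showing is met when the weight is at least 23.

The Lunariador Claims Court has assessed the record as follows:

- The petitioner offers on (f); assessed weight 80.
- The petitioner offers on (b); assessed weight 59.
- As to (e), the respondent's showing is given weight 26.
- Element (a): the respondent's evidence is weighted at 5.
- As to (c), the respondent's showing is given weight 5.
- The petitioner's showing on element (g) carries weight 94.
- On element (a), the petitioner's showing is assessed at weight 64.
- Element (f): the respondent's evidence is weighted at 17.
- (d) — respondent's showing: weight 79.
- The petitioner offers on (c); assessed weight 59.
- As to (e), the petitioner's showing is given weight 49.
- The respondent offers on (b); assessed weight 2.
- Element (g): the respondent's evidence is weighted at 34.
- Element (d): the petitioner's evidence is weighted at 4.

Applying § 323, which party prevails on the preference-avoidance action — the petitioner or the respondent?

Stage 1 — burden on petitioner; standard: the balance of probabilities (weight exceeds 52).
    (a): 64 − 5 = 59 > 52 [met]
    (b): 59 − 2 = 57 > 52 [met]
    (c): 59 − 5 = 54 > 52 [met]
  The petitioner carries Stage 1; the respondent now bears the burden.
Stage 2 — burden on respondent; standard: a substantially-more-likely showing (weight is at least 69).
    (d): 79 − 4 = 75 ≥ 69 [met]
  Stage 2 is satisfied; the onus moves to the petitioner.
Stage 3 — burden on petitioner; standard: a production showing (weight is at least 23).
    (e): 49 − 26 = 23 ≥ 23 [met]
  Stage 3 carried; the burden remains with the petitioner.
Stage 4 — burden on petitioner; standard: a substantially-more-likely showing (weight is at least 69).
    (f): 80 − 17 = 63 < 69 [not met]
  Stage 4 not carried; the petitioner fails its burden.
The analysis ends at Stage 4; the respondent prevails.

respondent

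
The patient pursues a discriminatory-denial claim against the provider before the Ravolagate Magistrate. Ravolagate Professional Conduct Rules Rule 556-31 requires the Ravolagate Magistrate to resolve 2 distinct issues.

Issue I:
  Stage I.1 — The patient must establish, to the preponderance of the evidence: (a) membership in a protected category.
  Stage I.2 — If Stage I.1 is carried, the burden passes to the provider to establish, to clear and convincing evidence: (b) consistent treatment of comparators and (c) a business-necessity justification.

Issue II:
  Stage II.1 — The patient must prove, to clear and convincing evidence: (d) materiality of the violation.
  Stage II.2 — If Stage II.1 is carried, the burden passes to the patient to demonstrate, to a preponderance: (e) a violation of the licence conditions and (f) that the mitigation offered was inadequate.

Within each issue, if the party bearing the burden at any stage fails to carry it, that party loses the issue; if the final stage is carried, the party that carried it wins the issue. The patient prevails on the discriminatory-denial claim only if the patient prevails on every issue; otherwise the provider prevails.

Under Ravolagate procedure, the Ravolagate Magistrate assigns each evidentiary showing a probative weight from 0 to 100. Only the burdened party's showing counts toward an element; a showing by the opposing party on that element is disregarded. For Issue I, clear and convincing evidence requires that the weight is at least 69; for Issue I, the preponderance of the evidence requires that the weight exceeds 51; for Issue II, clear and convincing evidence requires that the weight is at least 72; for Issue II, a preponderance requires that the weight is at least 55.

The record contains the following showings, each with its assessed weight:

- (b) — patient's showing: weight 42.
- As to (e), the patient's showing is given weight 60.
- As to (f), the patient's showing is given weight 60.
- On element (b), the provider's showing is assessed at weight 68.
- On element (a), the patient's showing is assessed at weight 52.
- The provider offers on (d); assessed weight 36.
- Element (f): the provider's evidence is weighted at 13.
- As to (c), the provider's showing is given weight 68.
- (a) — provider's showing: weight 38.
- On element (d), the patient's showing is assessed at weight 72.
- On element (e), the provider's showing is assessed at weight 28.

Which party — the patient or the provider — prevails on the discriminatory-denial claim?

patient

— Issue I —
At Stage I.1 the patient must meet the preponderance of the evidence (weight exceeds 51): on (a) the weight is 52 (the provider's 38 is given no effect), > 51, so (a) meets the standard.
  Stage I.1 carried; the burden shifts to the provider.
At Stage I.2 the provider must meet clear and convincing evidence (weight is at least 69): on (b) the weight is 68 (the patient's 42 is given no effect), which does not reach 69, so (b) does not meet the standard; on (c) the weight is 68, which does not reach 69, so (c) does not meet the standard.
  Not every element is met, so the provider fails to carry Stage I.2.
The patient prevails on this issue.
— Issue II —
Stage II.1 — burden on patient; standard: clear and convincing evidence (weight is at least 72).
    (d): 72 (provider's 36 disregarded) ≥ 72 [met]
  All elements met. The patient retains the burden for Stage II.2.
Stage II.2 — burden on patient; standard: a preponderance (weight is at least 55).
    (e): 60 (provider's 28 disregarded) ≥ 55 [met]
    (f): 60 (provider's 13 disregarded) ≥ 55 [met]
  The patient carries the last stage.
Every stage carried; the patient prevails on this issue.
Per-issue: Issue I → patient; Issue II → patient. The patient must prevail on every issue; overall, the patient prevails.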